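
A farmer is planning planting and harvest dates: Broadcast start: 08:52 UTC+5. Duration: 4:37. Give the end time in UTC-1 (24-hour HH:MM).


Start: 08:52 in UTC+5
Step 1 - add duration:
  minutes: 52 + 37 = 89 (carry 1h)
  hours: 8 + 4 + 1 = 13
  end in UTC+5: 13:29
Step 2 - convert UTC+5 -> UTC-1:
  offset difference: -1 - (5) = -6 hours
  13 + (-6) = 7 -> mod 24 = 7
Result: 07:29 in UTC-1

07:29


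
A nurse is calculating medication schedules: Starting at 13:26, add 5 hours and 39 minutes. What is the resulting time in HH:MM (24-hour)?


Start time: 13:26
Adding: 5 hours 39 minutes
Minutes: 26 + 39 = 65
Minute overflow: 65 >= 60, so carry 1 hour, minutes = 5
Hours: 13 + 5 + 1 = 19
Result: 19:05

19:05


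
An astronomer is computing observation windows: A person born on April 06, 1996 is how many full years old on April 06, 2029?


Birth: 1996-04-06
Reference: 2029-04-06
Year difference: 2029 - 1996 = 33
Has birthday (04-06) occurred by 04-06? Yes
Age in full years: 33

33


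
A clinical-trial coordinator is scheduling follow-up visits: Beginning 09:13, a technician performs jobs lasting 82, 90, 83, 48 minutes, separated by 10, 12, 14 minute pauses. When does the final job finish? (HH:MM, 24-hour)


Start: 09:13 = 553 min from midnight
  after task 1 (82 min): 10:35
  after break (10 min): 10:45
  after task 2 (90 min): 12:15
  after break (12 min): 12:27
  after task 3 (83 min): 13:50
  after break (14 min): 14:04
  after task 4 (48 min): 14:52
Total elapsed: 339 minutes
End time: 14:52

14:52


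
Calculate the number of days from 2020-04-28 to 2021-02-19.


Start date: 2020-04-28
End date: 2021-02-19
Apr 2020: +3 days
May 2020: +31 days
Jun 2020: +30 days
... (8 more months)
Total: 297 days

297


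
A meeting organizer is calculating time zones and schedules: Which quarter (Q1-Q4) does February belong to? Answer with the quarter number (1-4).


Month: February (month 2)
Q1: January-March (months 1-3)
Q2: April-June (months 4-6)
Q3: July-September (months 7-9)
Q4: October-December (months 10-12)
Month 2 falls in Q1

1


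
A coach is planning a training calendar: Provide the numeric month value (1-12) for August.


Calendar month order:
7. July
8. August <--
9. September
August is month number 8

8


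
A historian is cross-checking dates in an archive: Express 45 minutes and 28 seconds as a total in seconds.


Minutes: 45
Seconds: 28
Convert minutes to seconds: 45 x 60 = 2700
Add remaining seconds: 2700 + 28 = 2728

2728


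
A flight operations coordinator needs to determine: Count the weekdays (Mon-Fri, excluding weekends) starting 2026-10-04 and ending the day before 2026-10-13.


Start: 2026-10-04 (Sunday)
End (exclusive): 2026-10-13 (Tuesday)
Total calendar days: 9
Full weeks: 9 // 7 = 1 -> 5 weekdays
Remaining 2 days starting on Sunday:
  Sun(-), Mon(w) -> 1 weekdays
Total business days: 5 + 1 = 6

6


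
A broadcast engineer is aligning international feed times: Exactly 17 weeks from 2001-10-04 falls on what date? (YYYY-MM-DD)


Start: 2001-10-04
Weeks to add: 17
Convert to days: 17 x 7 = 119 days
Add 119 days to 2001-10-04
Result: 2002-01-31

2002-01-31


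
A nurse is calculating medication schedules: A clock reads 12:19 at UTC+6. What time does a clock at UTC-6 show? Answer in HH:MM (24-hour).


Local time: 12:19 at UTC+6 (offset 6h)
Target zone: UTC-6 (offset -6h)
Difference: -6 - (6) = -12 hours
Calculation: 12 + (-12) = 0
Result: 00:19

00:19


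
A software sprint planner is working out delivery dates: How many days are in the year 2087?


Year: 2087
Check leap year rules:
Divisible by 4? No
2087 is not a leap year
Days: 365

365


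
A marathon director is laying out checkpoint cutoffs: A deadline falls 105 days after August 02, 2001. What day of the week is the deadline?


Start: 2001-08-02 (Thursday)
Step 1 - find target date: add 105 days
  2001-08-02 + 105 days = 2001-11-15
Step 2 - day of week:
  105 mod 7 = 0
  Thursday + 0 days -> Thursday
Result: Thursday (2001-11-15)

Thursday


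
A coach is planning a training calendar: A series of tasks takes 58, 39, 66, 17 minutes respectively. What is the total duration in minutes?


Durations: 58, 39, 66, 17
Running sum: 58
+ 39 = 97
+ 66 = 163
+ 17 = 180
Total duration: 180 minutes
That is 3 hours and 0 minutes

180


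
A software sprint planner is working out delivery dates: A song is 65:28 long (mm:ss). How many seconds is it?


Minutes: 65
Extra seconds: 28
Seconds per minute: 60
Minutes to seconds: 65 x 60 = 3900
Total: 3900 + 28 = 3928

3928


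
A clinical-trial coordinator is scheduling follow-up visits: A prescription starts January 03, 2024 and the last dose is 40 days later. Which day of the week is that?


Start: 2024-01-03 (Wednesday)
Step 1 - find target date: add 40 days
  2024-01-03 + 40 days = 2024-02-12
Step 2 - day of week:
  40 mod 7 = 5
  Wednesday + 5 days -> Monday
Result: Monday (2024-02-12)

Monday


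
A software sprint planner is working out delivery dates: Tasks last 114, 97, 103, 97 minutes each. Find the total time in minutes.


Durations: 114, 97, 103, 97
Running sum: 114
+ 97 = 211
+ 103 = 314
+ 97 = 411
Total duration: 411 minutes
That is 6 hours and 51 minutes

411


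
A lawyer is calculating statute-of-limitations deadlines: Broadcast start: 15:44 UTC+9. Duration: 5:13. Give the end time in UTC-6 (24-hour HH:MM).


Start: 15:44 in UTC+9
Step 1 - add duration:
  minutes: 44 + 13 = 57
  hours: 15 + 5 + 0 = 20
  end in UTC+9: 20:57
Step 2 - convert UTC+9 -> UTC-6:
  offset difference: -6 - (9) = -15 hours
  20 + (-15) = 5 -> mod 24 = 5
Result: 05:57 in UTC-6

05:57


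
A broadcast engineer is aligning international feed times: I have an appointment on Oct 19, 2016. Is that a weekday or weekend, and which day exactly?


Date: 2016-10-19
January 1, 2016 is a Friday
Day of year: 293
Offset from Jan 1: 292 days
292 mod 7 = 5
Result: Wednesday

Wednesday


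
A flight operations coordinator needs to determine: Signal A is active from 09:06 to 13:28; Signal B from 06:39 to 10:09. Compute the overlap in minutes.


Interval A: [546, 808] minutes from midnight
Interval B: [399, 609] minutes from midnight
Overlap start = max(546, 399) = 546
Overlap end = min(808, 609) = 609
Overlap = 609 - 546 = 63 minutes

63


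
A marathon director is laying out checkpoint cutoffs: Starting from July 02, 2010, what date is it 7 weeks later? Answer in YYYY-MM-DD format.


Start: 2010-07-02
Weeks to add: 7
Convert to days: 7 x 7 = 49 days
Add 49 days to 2010-07-02
Result: 2010-08-20

2010-08-20


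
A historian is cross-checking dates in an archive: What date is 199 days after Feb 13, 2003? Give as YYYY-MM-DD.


Start: 2003-02-13
Adding 199 days
Days remaining in February: 15
After February: 184 days still to add
March 2003: 31 days, 153 remaining
April 2003: 30 days, 123 remaining
May 2003: 31 days, 92 remaining
June 2003: 30 days, 62 remaining
Result: 2003-08-31

2003-08-31


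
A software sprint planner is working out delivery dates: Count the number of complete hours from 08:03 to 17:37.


Start: 08:03
End: 17:37
Hour difference: 17 - 8 = 9 hours
Minute difference: 37 - 3 = 34 minutes
Total minutes: 574
Complete hours: 574 / 60 = 9 (remainder 34)

9


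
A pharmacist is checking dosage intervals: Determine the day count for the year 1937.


Year: 1937
Check leap year rules:
Divisible by 4? No
1937 is not a leap year
Days: 365

365


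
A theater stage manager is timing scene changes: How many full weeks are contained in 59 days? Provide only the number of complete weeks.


Total days: 59
Days per week: 7
Division: 59 / 7 = 8 remainder 3
Complete weeks: 8
Remaining days: 3

8


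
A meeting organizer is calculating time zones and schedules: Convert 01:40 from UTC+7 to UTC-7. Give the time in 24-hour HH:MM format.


Local time: 01:40 at UTC+7 (offset 7h)
Target zone: UTC-7 (offset -7h)
Difference: -7 - (7) = -14 hours
Calculation: 1 + (-14) = -13
Wraparound: (-13) mod 24 = 11
Result: 11:40

11:40


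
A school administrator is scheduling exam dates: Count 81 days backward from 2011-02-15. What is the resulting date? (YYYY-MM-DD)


Start: 2011-02-15
Subtracting 81 days
Days already passed in February: 15
After going back through February: 66 more days to subtract
January 2011: 31 days, 35 remaining
December 2010: 31 days, 4 remaining
November 2010 has 30 days, need 4
Result: 2010-11-26

2010-11-26


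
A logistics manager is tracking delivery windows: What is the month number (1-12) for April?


Calendar month order:
3. March
4. April <--
5. May
April is month number 4

4


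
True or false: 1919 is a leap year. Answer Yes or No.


Year: 1919
Divisible by 4? 1919 / 4 = 479.75 -> No
Not divisible by 4, so NOT a leap year

No


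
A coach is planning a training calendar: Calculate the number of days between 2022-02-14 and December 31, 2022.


Start: February 14, 2022
End: December 31, 2022
Days left in February: 14
March: 31
April: 30
May: 31
June: 30
... plus remaining months
Sum of remaining months: 306
Total: 14 + 306 = 320

320


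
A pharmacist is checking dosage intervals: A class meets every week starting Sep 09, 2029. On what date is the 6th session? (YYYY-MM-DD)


First occurrence: 2029-09-09 (occurrence 1)
Each occurrence is 7 days after the previous.
Occurrence 6 is 5 weeks after the first.
5 weeks = 35 days
2029-09-09 + 35 days = 2029-10-14

2029-10-14


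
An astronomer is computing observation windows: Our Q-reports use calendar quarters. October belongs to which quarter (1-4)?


Month: October (month 10)
Q1: January-March (months 1-3)
Q2: April-June (months 4-6)
Q3: July-September (months 7-9)
Q4: October-December (months 10-12)
Month 10 falls in Q4

4


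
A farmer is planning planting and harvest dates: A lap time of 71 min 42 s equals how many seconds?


Minutes: 71
Seconds: 42
Convert minutes to seconds: 71 x 60 = 4260
Add remaining seconds: 4260 + 42 = 4302

4302


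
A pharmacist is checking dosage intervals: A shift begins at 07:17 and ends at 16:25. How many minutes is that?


Start time: 07:17 = 437 minutes from midnight
End time: 16:25 = 985 minutes from midnight
Difference: 985 - 437 = 548 minutes
That is 9 hours and 8 minutes

548


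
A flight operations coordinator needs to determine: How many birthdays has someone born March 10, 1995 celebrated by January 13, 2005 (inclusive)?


Birth: 1995-03-10
Reference: 2005-01-13
Year difference: 2005 - 1995 = 10
Has birthday (03-10) occurred by 01-13? No
Birthday not yet reached this year -> subtract 1
Age in full years: 9

9


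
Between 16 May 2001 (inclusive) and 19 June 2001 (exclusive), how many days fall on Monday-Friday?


Start: 2001-05-16 (Wednesday)
End (exclusive): 2001-06-19 (Tuesday)
Total calendar days: 34
Full weeks: 34 // 7 = 4 -> 20 weekdays
Remaining 6 days starting on Wednesday:
  Wed(w), Thu(w), Fri(w), Sat(-), Sun(-), Mon(w) -> 4 weekdays
Total business days: 20 + 4 = 24

24


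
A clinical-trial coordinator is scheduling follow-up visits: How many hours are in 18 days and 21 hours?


Days: 18
Extra hours: 21
Hours per day: 24
Days to hours: 18 x 24 = 432
Total: 432 + 21 = 453

453


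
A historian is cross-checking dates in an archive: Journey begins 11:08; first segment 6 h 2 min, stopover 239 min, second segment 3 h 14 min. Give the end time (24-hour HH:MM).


Depart: 11:08
Leg 1: +362 min -> 17:10
Layover: +239 min -> 21:09
Leg 2: +194 min -> 00:23
Total travel: 795 minutes = 13h 15m
Arrival: 00:23

00:23


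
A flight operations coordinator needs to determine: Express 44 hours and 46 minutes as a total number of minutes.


Hours: 44
Extra minutes: 46
Minutes per hour: 60
Hours to minutes: 44 x 60 = 2640
Total: 2640 + 46 = 2686

2686


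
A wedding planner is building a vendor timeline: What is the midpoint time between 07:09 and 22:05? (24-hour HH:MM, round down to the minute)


Start time: 07:09 = 429 minutes from midnight
End time: 22:05 = 1325 minutes from midnight
Sum: 429 + 1325 = 1754
Midpoint: 1754 / 2 = 877 minutes
Convert: 877 / 60 = 14 hours, 37 minutes
Result: 14:37

14:37


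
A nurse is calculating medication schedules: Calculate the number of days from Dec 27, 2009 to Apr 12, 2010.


Start date: 2009-12-27
End date: 2010-04-12
Dec 2009: +5 days
Jan 2010: +31 days
Feb 2010: +28 days
Mar 2010: +31 days
Apr 2010: +11 days
Total: 106 days

106


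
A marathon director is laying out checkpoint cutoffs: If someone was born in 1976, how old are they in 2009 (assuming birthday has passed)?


Birth year: 1976
Current year: 2009
Age = current year - birth year
Age = 2009 - 1976 = 33

33


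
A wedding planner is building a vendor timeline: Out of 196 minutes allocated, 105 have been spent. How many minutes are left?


Total budget: 196 minutes
Time used: 105 minutes
Remaining: 196 - 105 = 91 minutes
Percent used: 53.6%
Percent remaining: 46.4%

91


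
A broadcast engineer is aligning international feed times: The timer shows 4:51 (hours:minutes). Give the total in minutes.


Hours: 4
Minutes: 51
Convert hours to minutes: 4 x 60 = 240
Add remaining minutes: 240 + 51 = 291

291


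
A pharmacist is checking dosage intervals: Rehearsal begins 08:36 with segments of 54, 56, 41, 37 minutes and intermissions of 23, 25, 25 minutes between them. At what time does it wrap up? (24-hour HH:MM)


Start: 08:36 = 516 min from midnight
  after task 1 (54 min): 09:30
  after break (23 min): 09:53
  after task 2 (56 min): 10:49
  after break (25 min): 11:14
  after task 3 (41 min): 11:55
  after break (25 min): 12:20
  after task 4 (37 min): 12:57
Total elapsed: 261 minutes
End time: 12:57

12:57


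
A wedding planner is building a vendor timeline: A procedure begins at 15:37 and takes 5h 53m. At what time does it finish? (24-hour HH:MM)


Start time: 15:37
Adding: 5 hours 53 minutes
Minutes: 37 + 53 = 90
Minute overflow: 90 >= 60, so carry 1 hour, minutes = 30
Hours: 15 + 5 + 1 = 21
Result: 21:30

21:30


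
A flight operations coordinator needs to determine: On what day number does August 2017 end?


Month: August
Year: 2017
August is a 31-day month
Total: 31 days

31


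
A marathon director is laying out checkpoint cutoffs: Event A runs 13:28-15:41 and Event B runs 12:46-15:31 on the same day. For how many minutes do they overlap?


Interval A: [808, 941] minutes from midnight
Interval B: [766, 931] minutes from midnight
Overlap start = max(808, 766) = 808
Overlap end = min(941, 931) = 931
Overlap = 931 - 808 = 123 minutes

123


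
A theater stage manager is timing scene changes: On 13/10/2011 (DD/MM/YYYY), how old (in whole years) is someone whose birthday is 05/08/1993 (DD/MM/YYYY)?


Birth: 1993-08-05
Reference: 2011-10-13
Year difference: 2011 - 1993 = 18
Has birthday (08-05) occurred by 10-13? Yes
Age in full years: 18

18


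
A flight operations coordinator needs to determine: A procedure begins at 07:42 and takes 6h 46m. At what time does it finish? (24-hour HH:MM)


Start time: 07:42
Adding: 6 hours 46 minutes
Minutes: 42 + 46 = 88
Minute overflow: 88 >= 60, so carry 1 hour, minutes = 28
Hours: 7 + 6 + 1 = 14
Result: 14:28

14:28


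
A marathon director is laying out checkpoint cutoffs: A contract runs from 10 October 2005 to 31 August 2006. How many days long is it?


Start date: 2005-10-10
End date: 2006-08-31
Oct 2005: +22 days
Nov 2005: +30 days
Dec 2005: +31 days
... (8 more months)
Total: 325 days

325


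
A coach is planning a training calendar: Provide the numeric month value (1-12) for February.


Calendar month order:
1. January
2. February <--
3. March
February is month number 2

2


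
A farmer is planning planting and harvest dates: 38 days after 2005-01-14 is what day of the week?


Start: 2005-01-14 (Friday)
Step 1 - find target date: add 38 days
  2005-01-14 + 38 days = 2005-02-21
Step 2 - day of week:
  38 mod 7 = 3
  Friday + 3 days -> Monday
Result: Monday (2005-02-21)

Monday


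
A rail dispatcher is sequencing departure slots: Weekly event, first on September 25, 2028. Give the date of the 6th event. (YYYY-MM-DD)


First occurrence: 2028-09-25 (occurrence 1)
Each occurrence is 7 days after the previous.
Occurrence 6 is 5 weeks after the first.
5 weeks = 35 days
2028-09-25 + 35 days = 2028-10-30

2028-10-30


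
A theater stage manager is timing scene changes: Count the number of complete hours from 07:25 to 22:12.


Start: 07:25
End: 22:12
Hour difference: 22 - 7 = 15 hours
Minute difference: 12 - 25 = -13 minutes
Total minutes: 887
Complete hours: 887 / 60 = 14 (remainder 47)

14


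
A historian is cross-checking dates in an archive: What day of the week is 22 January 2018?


Date: 2018-01-22
January 1, 2018 is a Monday
Day of year: 22
Offset from Jan 1: 21 days
21 mod 7 = 0
Result: Monday

Monday


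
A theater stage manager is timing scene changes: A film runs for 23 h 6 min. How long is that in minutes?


Hours: 23
Minutes: 6
Convert hours to minutes: 23 x 60 = 1380
Add remaining minutes: 1380 + 6 = 1386

1386


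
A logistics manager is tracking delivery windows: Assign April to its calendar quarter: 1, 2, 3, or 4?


Month: April (month 4)
Q1: January-March (months 1-3)
Q2: April-June (months 4-6)
Q3: July-September (months 7-9)
Q4: October-December (months 10-12)
Month 4 falls in Q2

2


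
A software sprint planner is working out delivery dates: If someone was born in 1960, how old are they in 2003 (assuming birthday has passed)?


Birth year: 1960
Current year: 2003
Age = current year - birth year
Age = 2003 - 1960 = 43

43


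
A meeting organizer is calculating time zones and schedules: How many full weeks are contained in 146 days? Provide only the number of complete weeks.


Total days: 146
Days per week: 7
Division: 146 / 7 = 20 remainder 6
Complete weeks: 20
Remaining days: 6

20


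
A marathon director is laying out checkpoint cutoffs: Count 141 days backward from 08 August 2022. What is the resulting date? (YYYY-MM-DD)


Start: 2022-08-08
Subtracting 141 days
Days already passed in August: 8
After going back through August: 133 more days to subtract
July 2022: 31 days, 102 remaining
June 2022: 30 days, 72 remaining
May 2022: 31 days, 41 remaining
April 2022: 30 days, 11 remaining
Result: 2022-03-20

2022-03-20


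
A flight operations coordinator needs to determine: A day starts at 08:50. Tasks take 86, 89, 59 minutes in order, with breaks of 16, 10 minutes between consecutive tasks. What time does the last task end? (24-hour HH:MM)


Start: 08:50 = 530 min from midnight
  after task 1 (86 min): 10:16
  after break (16 min): 10:32
  after task 2 (89 min): 12:01
  after break (10 min): 12:11
  after task 3 (59 min): 13:10
Total elapsed: 260 minutes
End time: 13:10

13:10


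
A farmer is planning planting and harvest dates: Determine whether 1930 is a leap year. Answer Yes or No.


Year: 1930
Divisible by 4? 1930 / 4 = 482.5 -> No
Not divisible by 4, so NOT a leap year

No


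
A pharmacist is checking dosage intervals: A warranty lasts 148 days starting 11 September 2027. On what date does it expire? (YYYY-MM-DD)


Start: 2027-09-11
Adding 148 days
Days remaining in September: 19
After September: 129 days still to add
October 2027: 31 days, 98 remaining
November 2027: 30 days, 68 remaining
December 2027: 31 days, 37 remaining
January 2028: 31 days, 6 remaining
Result: 2028-02-06

2028-02-06


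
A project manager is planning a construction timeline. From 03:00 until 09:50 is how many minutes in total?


Start time: 03:00 = 180 minutes from midnight
End time: 09:50 = 590 minutes from midnight
Difference: 590 - 180 = 410 minutes
That is 6 hours and 50 minutes

410


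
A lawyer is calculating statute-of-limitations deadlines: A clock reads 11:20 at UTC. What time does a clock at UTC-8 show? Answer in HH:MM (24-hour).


Local time: 11:20 at UTC (offset 0h)
Target zone: UTC-8 (offset -8h)
Difference: -8 - (0) = -8 hours
Calculation: 11 + (-8) = 3
Result: 03:20

03:20


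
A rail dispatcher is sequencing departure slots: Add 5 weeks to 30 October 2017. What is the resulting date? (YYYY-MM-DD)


Start: 2017-10-30
Weeks to add: 5
Convert to days: 5 x 7 = 35 days
Add 35 days to 2017-10-30
Result: 2017-12-04

2017-12-04


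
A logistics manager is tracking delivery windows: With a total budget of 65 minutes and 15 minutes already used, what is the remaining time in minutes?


Total budget: 65 minutes
Time used: 15 minutes
Remaining: 65 - 15 = 50 minutes
Percent used: 23.1%
Percent remaining: 76.9%

50


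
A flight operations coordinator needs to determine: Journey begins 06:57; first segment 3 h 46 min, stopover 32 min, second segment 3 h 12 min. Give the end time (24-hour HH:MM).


Depart: 06:57
Leg 1: +226 min -> 10:43
Layover: +32 min -> 11:15
Leg 2: +192 min -> 14:27
Total travel: 450 minutes = 7h 30m
Arrival: 14:27

14:27


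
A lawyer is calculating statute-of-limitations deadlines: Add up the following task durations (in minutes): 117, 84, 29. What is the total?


Durations: 117, 84, 29
Running sum: 117
+ 84 = 201
+ 29 = 230
Total duration: 230 minutes
That is 3 hours and 50 minutes

230


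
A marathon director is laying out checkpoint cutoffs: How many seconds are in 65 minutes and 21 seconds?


Minutes: 65
Seconds: 21
Convert minutes to seconds: 65 x 60 = 3900
Add remaining seconds: 3900 + 21 = 3921

3921


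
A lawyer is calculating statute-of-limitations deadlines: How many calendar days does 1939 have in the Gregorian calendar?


Year: 1939
Check leap year rules:
Divisible by 4? No
1939 is not a leap year
Days: 365

365


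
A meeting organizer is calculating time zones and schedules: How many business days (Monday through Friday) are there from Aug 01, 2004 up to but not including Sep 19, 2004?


Start: 2004-08-01 (Sunday)
End (exclusive): 2004-09-19 (Sunday)
Total calendar days: 49
Full weeks: 49 // 7 = 7 -> 35 weekdays
Remaining 0 days starting on Sunday:
Total business days: 35 + 0 = 35

35


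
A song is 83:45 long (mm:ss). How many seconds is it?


Minutes: 83
Extra seconds: 45
Seconds per minute: 60
Minutes to seconds: 83 x 60 = 4980
Total: 4980 + 45 = 5025

5025


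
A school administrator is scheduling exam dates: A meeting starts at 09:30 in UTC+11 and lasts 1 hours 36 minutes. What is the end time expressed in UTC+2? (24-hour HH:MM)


Start: 09:30 in UTC+11
Step 1 - add duration:
  minutes: 30 + 36 = 66 (carry 1h)
  hours: 9 + 1 + 1 = 11
  end in UTC+11: 11:06
Step 2 - convert UTC+11 -> UTC+2:
  offset difference: 2 - (11) = -9 hours
  11 + (-9) = 2 -> mod 24 = 2
Result: 02:06 in UTC+2

02:06


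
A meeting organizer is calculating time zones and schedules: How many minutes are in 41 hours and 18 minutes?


Hours: 41
Extra minutes: 18
Minutes per hour: 60
Hours to minutes: 41 x 60 = 2460
Total: 2460 + 18 = 2478

2478


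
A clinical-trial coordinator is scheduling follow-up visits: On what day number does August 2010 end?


Month: August
Year: 2010
August is a 31-day month
Total: 31 days

31


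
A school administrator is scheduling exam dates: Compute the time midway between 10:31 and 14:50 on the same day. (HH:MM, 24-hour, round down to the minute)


Start time: 10:31 = 631 minutes from midnight
End time: 14:50 = 890 minutes from midnight
Sum: 631 + 890 = 1521
Midpoint: 1521 / 2 = 760 minutes
Convert: 760 / 60 = 12 hours, 40 minutes
Result: 12:40

12:40


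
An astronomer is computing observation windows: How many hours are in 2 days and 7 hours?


Days: 2
Extra hours: 7
Hours per day: 24
Days to hours: 2 x 24 = 48
Total: 48 + 7 = 55

55


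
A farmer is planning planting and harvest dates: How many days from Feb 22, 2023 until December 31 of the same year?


Start: February 22, 2023
End: December 31, 2023
Days left in February: 6
March: 31
April: 30
May: 31
June: 30
... plus remaining months
Sum of remaining months: 306
Total: 6 + 306 = 312

312


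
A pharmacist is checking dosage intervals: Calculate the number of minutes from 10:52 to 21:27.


Start time: 10:52 = 652 minutes from midnight
End time: 21:27 = 1287 minutes from midnight
Difference: 1287 - 652 = 635 minutes
That is 10 hours and 35 minutes

635


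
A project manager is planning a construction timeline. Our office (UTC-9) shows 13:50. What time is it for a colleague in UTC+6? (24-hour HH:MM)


Local time: 13:50 at UTC-9 (offset -9h)
Target zone: UTC+6 (offset 6h)
Difference: 6 - (-9) = 15 hours
Calculation: 13 + (15) = 28
Wraparound: (28) mod 24 = 4
Result: 04:50

04:50


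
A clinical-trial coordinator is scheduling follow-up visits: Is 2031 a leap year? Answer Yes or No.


Year: 2031
Divisible by 4? 2031 / 4 = 507.75 -> No
Not divisible by 4, so NOT a leap year

No


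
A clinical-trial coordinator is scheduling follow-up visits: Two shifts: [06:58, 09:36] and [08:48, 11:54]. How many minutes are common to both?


Interval A: [418, 576] minutes from midnight
Interval B: [528, 714] minutes from midnight
Overlap start = max(418, 528) = 528
Overlap end = min(576, 714) = 576
Overlap = 576 - 528 = 48 minutes

48


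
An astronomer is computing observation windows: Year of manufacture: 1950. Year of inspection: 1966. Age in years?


Birth year: 1950
Current year: 1966
Age = current year - birth year
Age = 1966 - 1950 = 16

16


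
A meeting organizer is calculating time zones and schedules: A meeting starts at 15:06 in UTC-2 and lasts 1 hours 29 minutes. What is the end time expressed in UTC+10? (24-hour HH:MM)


Start: 15:06 in UTC-2
Step 1 - add duration:
  minutes: 6 + 29 = 35
  hours: 15 + 1 + 0 = 16
  end in UTC-2: 16:35
Step 2 - convert UTC-2 -> UTC+10:
  offset difference: 10 - (-2) = 12 hours
  16 + (12) = 28 -> mod 24 = 4
Result: 04:35 in UTC+10

04:35


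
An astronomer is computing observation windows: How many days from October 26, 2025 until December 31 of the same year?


Start: October 26, 2025
End: December 31, 2025
Days left in October: 5
November: 30
December: 31
Sum of remaining months: 61
Total: 5 + 61 = 66

66


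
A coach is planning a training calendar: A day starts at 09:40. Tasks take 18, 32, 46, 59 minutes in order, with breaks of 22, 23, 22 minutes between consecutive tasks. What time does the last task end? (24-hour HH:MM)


Start: 09:40 = 580 min from midnight
  after task 1 (18 min): 09:58
  after break (22 min): 10:20
  after task 2 (32 min): 10:52
  after break (23 min): 11:15
  after task 3 (46 min): 12:01
  after break (22 min): 12:23
  after task 4 (59 min): 13:22
Total elapsed: 222 minutes
End time: 13:22

13:22


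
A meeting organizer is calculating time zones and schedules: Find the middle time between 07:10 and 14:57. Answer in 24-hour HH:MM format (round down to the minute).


Start time: 07:10 = 430 minutes from midnight
End time: 14:57 = 897 minutes from midnight
Sum: 430 + 897 = 1327
Midpoint: 1327 / 2 = 663 minutes
Convert: 663 / 60 = 11 hours, 3 minutes
Result: 11:03

11:03


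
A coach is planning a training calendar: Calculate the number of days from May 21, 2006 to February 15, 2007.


Start date: 2006-05-21
End date: 2007-02-15
May 2006: +11 days
Jun 2006: +30 days
Jul 2006: +31 days
... (7 more months)
Total: 270 days

270


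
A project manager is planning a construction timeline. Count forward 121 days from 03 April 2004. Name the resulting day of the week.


Start: 2004-04-03 (Saturday)
Step 1 - find target date: add 121 days
  2004-04-03 + 121 days = 2004-08-02
Step 2 - day of week:
  121 mod 7 = 2
  Saturday + 2 days -> Monday
Result: Monday (2004-08-02)

Monday


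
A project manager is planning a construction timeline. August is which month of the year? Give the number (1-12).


Calendar month order:
7. July
8. August <--
9. September
August is month number 8

8


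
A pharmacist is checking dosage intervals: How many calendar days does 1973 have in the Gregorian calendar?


Year: 1973
Check leap year rules:
Divisible by 4? No
1973 is not a leap year
Days: 365

365


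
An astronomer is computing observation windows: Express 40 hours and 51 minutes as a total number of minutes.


Hours: 40
Extra minutes: 51
Minutes per hour: 60
Hours to minutes: 40 x 60 = 2400
Total: 2400 + 51 = 2451

2451


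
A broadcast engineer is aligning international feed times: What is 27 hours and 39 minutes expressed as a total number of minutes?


Hours: 27
Minutes: 39
Convert hours to minutes: 27 x 60 = 1620
Add remaining minutes: 1620 + 39 = 1659

1659


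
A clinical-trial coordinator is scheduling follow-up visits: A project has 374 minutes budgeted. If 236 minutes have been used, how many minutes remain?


Total budget: 374 minutes
Time used: 236 minutes
Remaining: 374 - 236 = 138 minutes
Percent used: 63.1%
Percent remaining: 36.9%

138


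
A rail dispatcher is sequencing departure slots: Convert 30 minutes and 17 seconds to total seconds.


Minutes: 30
Extra seconds: 17
Seconds per minute: 60
Minutes to seconds: 30 x 60 = 1800
Total: 1800 + 17 = 1817

1817


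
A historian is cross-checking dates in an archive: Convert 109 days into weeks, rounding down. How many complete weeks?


Total days: 109
Days per week: 7
Division: 109 / 7 = 15 remainder 4
Complete weeks: 15
Remaining days: 4

15


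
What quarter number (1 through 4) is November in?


Month: November (month 11)
Q1: January-March (months 1-3)
Q2: April-June (months 4-6)
Q3: July-September (months 7-9)
Q4: October-December (months 10-12)
Month 11 falls in Q4

4


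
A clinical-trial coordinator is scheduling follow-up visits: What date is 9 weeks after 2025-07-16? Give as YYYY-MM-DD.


Start: 2025-07-16
Weeks to add: 9
Convert to days: 9 x 7 = 63 days
Add 63 days to 2025-07-16
Result: 2025-09-17

2025-09-17


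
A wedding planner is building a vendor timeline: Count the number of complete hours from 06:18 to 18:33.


Start: 06:18
End: 18:33
Hour difference: 18 - 6 = 12 hours
Minute difference: 33 - 18 = 15 minutes
Total minutes: 735
Complete hours: 735 / 60 = 12 (remainder 15)

12


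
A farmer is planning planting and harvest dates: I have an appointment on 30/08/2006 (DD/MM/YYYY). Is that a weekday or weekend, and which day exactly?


Date: 2006-08-30
January 1, 2006 is a Sunday
Day of year: 242
Offset from Jan 1: 241 days
241 mod 7 = 3
Result: Wednesday

Wednesday


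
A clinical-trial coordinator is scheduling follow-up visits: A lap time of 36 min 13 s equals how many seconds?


Minutes: 36
Seconds: 13
Convert minutes to seconds: 36 x 60 = 2160
Add remaining seconds: 2160 + 13 = 2173

2173


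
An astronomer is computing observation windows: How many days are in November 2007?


Month: November
Year: 2007
November is a 30-day month
Total: 30 days

30


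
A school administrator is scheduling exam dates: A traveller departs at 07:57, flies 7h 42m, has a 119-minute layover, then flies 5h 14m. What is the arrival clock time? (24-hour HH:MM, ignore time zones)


Depart: 07:57
Leg 1: +462 min -> 15:39
Layover: +119 min -> 17:38
Leg 2: +314 min -> 22:52
Total travel: 895 minutes = 14h 55m
Arrival: 22:52

22:52


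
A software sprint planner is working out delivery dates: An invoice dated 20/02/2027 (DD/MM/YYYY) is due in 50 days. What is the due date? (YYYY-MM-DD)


Start: 2027-02-20
Adding 50 days
Days remaining in February: 8
After February: 42 days still to add
March 2027: 31 days, 11 remaining
April 2027 has 30 days, need 11
Result: 2027-04-11

2027-04-11


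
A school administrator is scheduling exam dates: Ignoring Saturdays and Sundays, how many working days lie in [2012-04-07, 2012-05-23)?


Start: 2012-04-07 (Saturday)
End (exclusive): 2012-05-23 (Wednesday)
Total calendar days: 46
Full weeks: 46 // 7 = 6 -> 30 weekdays
Remaining 4 days starting on Saturday:
  Sat(-), Sun(-), Mon(w), Tue(w) -> 2 weekdays
Total business days: 30 + 2 = 32

32


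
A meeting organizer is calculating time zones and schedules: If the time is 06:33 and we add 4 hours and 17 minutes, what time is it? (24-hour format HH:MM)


Start time: 06:33
Adding: 4 hours 17 minutes
Minutes: 33 + 17 = 50
Hours: 6 + 4 + 0 = 10
Result: 10:50

10:50


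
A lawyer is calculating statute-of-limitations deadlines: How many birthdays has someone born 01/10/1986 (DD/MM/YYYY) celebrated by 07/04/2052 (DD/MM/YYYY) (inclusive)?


Birth: 1986-10-01
Reference: 2052-04-07
Year difference: 2052 - 1986 = 66
Has birthday (10-01) occurred by 04-07? No
Birthday not yet reached this year -> subtract 1
Age in full years: 65

65


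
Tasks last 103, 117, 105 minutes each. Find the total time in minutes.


Durations: 103, 117, 105
Running sum: 103
+ 117 = 220
+ 105 = 325
Total duration: 325 minutes
That is 5 hours and 25 minutes

325


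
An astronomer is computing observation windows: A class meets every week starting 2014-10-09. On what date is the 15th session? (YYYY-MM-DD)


First occurrence: 2014-10-09 (occurrence 1)
Each occurrence is 7 days after the previous.
Occurrence 15 is 14 weeks after the first.
14 weeks = 98 days
2014-10-09 + 98 days = 2015-01-15

2015-01-15


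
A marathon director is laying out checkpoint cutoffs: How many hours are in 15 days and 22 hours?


Days: 15
Extra hours: 22
Hours per day: 24
Days to hours: 15 x 24 = 360
Total: 360 + 22 = 382

382


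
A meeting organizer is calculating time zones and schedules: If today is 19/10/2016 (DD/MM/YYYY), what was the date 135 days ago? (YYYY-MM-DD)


Start: 2016-10-19
Subtracting 135 days
Days already passed in October: 19
After going back through October: 116 more days to subtract
September 2016: 30 days, 86 remaining
August 2016: 31 days, 55 remaining
July 2016: 31 days, 24 remaining
June 2016 has 30 days, need 24
Result: 2016-06-06

2016-06-06


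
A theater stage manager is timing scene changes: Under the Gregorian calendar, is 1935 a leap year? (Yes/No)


Year: 1935
Divisible by 4? 1935 / 4 = 483.75 -> No
Not divisible by 4, so NOT a leap year

No


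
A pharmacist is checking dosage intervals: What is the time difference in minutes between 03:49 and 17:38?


Start time: 03:49 = 229 minutes from midnight
End time: 17:38 = 1058 minutes from midnight
Difference: 1058 - 229 = 829 minutes
That is 13 hours and 49 minutes

829


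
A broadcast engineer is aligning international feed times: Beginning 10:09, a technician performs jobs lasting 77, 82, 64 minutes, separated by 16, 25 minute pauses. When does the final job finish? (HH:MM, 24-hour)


Start: 10:09 = 609 min from midnight
  after task 1 (77 min): 11:26
  after break (16 min): 11:42
  after task 2 (82 min): 13:04
  after break (25 min): 13:29
  after task 3 (64 min): 14:33
Total elapsed: 264 minutes
End time: 14:33

14:33


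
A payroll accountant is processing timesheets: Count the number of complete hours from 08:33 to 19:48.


Start: 08:33
End: 19:48
Hour difference: 19 - 8 = 11 hours
Minute difference: 48 - 33 = 15 minutes
Total minutes: 675
Complete hours: 675 / 60 = 11 (remainder 15)

11


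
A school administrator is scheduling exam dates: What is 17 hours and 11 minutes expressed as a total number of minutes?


Hours: 17
Minutes: 11
Convert hours to minutes: 17 x 60 = 1020
Add remaining minutes: 1020 + 11 = 1031

1031


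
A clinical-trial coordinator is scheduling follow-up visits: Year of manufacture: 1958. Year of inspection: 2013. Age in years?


Birth year: 1958
Current year: 2013
Age = current year - birth year
Age = 2013 - 1958 = 55

55


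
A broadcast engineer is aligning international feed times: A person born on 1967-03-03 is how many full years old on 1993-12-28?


Birth: 1967-03-03
Reference: 1993-12-28
Year difference: 1993 - 1967 = 26
Has birthday (03-03) occurred by 12-28? Yes
Age in full years: 26

26


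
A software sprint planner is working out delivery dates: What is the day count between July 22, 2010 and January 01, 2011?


Start date: 2010-07-22
End date: 2011-01-01
Jul 2010: +10 days
Aug 2010: +31 days
Sep 2010: +30 days
... (3 more months)
Total: 163 days

163


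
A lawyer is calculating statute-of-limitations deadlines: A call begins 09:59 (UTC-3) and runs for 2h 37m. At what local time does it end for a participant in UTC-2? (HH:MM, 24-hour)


Start: 09:59 in UTC-3
Step 1 - add duration:
  minutes: 59 + 37 = 96 (carry 1h)
  hours: 9 + 2 + 1 = 12
  end in UTC-3: 12:36
Step 2 - convert UTC-3 -> UTC-2:
  offset difference: -2 - (-3) = 1 hours
  12 + (1) = 13 -> mod 24 = 13
Result: 13:36 in UTC-2

13:36


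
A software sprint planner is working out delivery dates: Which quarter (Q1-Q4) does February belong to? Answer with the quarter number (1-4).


Month: February (month 2)
Q1: January-March (months 1-3)
Q2: April-June (months 4-6)
Q3: July-September (months 7-9)
Q4: October-December (months 10-12)
Month 2 falls in Q1

1


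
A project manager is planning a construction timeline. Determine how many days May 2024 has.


Month: May
Year: 2024
May is a 31-day month
Total: 31 days

31


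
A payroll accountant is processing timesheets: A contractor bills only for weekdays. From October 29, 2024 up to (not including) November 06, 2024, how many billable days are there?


Start: 2024-10-29 (Tuesday)
End (exclusive): 2024-11-06 (Wednesday)
Total calendar days: 8
Full weeks: 8 // 7 = 1 -> 5 weekdays
Remaining 1 days starting on Tuesday:
  Tue(w) -> 1 weekdays
Total business days: 5 + 1 = 6

6


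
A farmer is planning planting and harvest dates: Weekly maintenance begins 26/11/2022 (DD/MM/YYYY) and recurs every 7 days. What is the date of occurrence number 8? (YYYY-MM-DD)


First occurrence: 2022-11-26 (occurrence 1)
Each occurrence is 7 days after the previous.
Occurrence 8 is 7 weeks after the first.
7 weeks = 49 days
2022-11-26 + 49 days = 2023-01-14

2023-01-14


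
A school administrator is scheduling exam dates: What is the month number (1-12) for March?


Calendar month order:
2. February
3. March <--
4. April
March is month number 3

3


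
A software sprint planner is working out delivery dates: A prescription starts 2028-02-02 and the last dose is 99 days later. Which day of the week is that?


Start: 2028-02-02 (Wednesday)
Step 1 - find target date: add 99 days
  2028-02-02 + 99 days = 2028-05-11
Step 2 - day of week:
  99 mod 7 = 1
  Wednesday + 1 days -> Thursday
Result: Thursday (2028-05-11)

Thursday


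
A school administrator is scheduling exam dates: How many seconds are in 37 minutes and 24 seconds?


Minutes: 37
Extra seconds: 24
Seconds per minute: 60
Minutes to seconds: 37 x 60 = 2220
Total: 2220 + 24 = 2244

2244


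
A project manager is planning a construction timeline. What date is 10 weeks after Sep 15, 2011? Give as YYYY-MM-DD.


Start: 2011-09-15
Weeks to add: 10
Convert to days: 10 x 7 = 70 days
Add 70 days to 2011-09-15
Result: 2011-11-24

2011-11-24


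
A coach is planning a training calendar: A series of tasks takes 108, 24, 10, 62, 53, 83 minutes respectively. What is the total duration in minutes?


Durations: 108, 24, 10, 62, 53, 83
Running sum: 108
+ 24 = 132
+ 10 = 142
+ 62 = 204
+ 53 = 257
+ 83 = 340
Total duration: 340 minutes
That is 5 hours and 40 minutes

340


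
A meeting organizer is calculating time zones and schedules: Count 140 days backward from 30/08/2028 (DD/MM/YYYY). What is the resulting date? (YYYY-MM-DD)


Start: 2028-08-30
Subtracting 140 days
Days already passed in August: 30
After going back through August: 110 more days to subtract
July 2028: 31 days, 79 remaining
June 2028: 30 days, 49 remaining
May 2028: 31 days, 18 remaining
April 2028 has 30 days, need 18
Result: 2028-04-12

2028-04-12


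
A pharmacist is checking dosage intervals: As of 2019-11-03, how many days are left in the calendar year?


Start: November 03, 2019
End: December 31, 2019
Days left in November: 27
December: 31
Sum of remaining months: 31
Total: 27 + 31 = 58

58
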